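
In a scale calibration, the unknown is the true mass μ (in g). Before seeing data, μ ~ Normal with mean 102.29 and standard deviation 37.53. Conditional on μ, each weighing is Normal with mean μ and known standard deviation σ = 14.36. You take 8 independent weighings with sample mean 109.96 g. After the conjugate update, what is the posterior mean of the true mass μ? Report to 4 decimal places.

109.8222

For Normal data with known variance σ², a Normal(μ₀, σ₀²) prior on μ is conjugate. Posterior precision = 1/σ₀² + n/σ²; posterior mean is the precision-weighted average of μ₀ and x̄.
n·x̄ = 8·109.96 = 879.68.
σ₀² = 37.53² = 1408.5009, σ² = 14.36² = 206.2096; σ² + n·σ₀² = 206.2096 + 8·1408.5009 = 11474.2168.
Posterior mean = (μ₀/σ₀² + n·x̄/σ²)/(1/σ₀² + n/σ²) = (σ²·μ₀ + σ₀²·n·x̄)/(σ² + n·σ₀²) = (206.2096·102.29 + 1408.5009·879.68)/11474.2168 = 1260123.251696/11474.2168 = 109.8222.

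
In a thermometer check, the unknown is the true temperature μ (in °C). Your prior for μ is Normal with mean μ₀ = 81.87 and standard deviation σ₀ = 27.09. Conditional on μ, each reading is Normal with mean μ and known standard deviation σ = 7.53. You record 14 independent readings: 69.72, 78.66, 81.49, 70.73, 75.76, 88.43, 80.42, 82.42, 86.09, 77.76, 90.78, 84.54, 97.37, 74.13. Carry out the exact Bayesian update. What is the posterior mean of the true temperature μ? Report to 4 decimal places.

81.3102

For Normal data with known variance σ², a Normal(μ₀, σ₀²) prior on μ is conjugate. Posterior precision = 1/σ₀² + n/σ²; posterior mean is the precision-weighted average of μ₀ and x̄.
Σxᵢ = 69.72 + 78.66 + 81.49 + 70.73 + 75.76 + 88.43 + 80.42 + 82.42 + 86.09 + 77.76 + 90.78 + 84.54 + 97.37 + 74.13 = 1138.3, so n·x̄ = 1138.3.
σ₀² = 27.09² = 733.8681, σ² = 7.53² = 56.7009; σ² + n·σ₀² = 56.7009 + 14·733.8681 = 10330.8543.
Posterior mean = (μ₀/σ₀² + n·x̄/σ²)/(1/σ₀² + n/σ²) = (σ²·μ₀ + σ₀²·n·x̄)/(σ² + n·σ₀²) = (56.7009·81.87 + 733.8681·1138.3)/10330.8543 = 840004.160913/10330.8543 = 81.3102.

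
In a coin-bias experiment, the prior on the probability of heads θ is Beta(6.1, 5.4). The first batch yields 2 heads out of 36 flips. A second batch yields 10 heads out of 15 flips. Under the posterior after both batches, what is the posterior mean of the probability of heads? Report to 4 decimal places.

The Beta prior is conjugate to a Binomial/Bernoulli likelihood; the update adds successes to α and failures to β.
After batch 1: Beta(6.1+2, 5.4+34) = Beta(8.1, 39.4).
After batch 2: Beta(8.1+10, 39.4+5) = Beta(18.1, 44.4).
Posterior mean = α/(α+β) = 18.1/62.5 = 0.2896.

0.2896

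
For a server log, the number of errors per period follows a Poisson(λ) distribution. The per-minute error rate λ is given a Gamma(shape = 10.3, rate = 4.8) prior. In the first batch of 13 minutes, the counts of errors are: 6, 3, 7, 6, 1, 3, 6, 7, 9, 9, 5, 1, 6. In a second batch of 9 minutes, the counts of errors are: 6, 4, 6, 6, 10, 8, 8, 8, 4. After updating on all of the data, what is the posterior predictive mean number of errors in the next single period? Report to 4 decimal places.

5.1978

With a Gamma(shape α, rate β) prior, the Poisson likelihood is conjugate: the posterior is Gamma(α + ΣXᵢ, β + n).
Batch 1: sum of counts S = 69 over n = 13 minutes.
After batch 1: Gamma(α+S, β+n) = Gamma(10.3+69, 4.8+13) = Gamma(79.3, 17.8).
Batch 2: sum of counts S = 60 over n = 9 minutes.
After batch 2: Gamma(α+S, β+n) = Gamma(79.3+60, 17.8+9) = Gamma(139.3, 26.8).
The predictive distribution for one future period is NegBinom with mean α/β = 5.1978.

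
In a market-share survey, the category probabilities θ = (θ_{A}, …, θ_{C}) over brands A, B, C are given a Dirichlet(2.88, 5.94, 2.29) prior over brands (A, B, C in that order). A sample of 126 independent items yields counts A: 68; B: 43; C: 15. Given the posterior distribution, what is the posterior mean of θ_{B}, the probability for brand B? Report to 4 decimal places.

The Dirichlet prior is conjugate to the Multinomial likelihood: each posterior αⱼ = prior αⱼ + observed count nⱼ.
Posterior concentration: (70.88, 48.94, 17.29), total = 137.11.
E[θ_{B}|data] = α_{B}/Σα = 48.94/137.11 = 0.3569.

0.3569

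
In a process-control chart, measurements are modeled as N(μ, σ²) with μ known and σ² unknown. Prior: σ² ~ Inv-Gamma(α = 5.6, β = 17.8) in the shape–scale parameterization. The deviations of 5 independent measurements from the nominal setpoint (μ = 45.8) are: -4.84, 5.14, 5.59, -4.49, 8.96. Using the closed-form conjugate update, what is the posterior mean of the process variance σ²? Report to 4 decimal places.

With known mean μ and an Inverse-Gamma(α, β) prior on σ², the Normal likelihood is conjugate: posterior is Inv-Gamma(α + n/2, β + Σ(xᵢ−μ)²/2).
Σ(xᵢ−μ)² = (-4.84)² + (5.14)² + (5.59)² + (-4.49)² + (8.96)² = 181.5350.
Posterior: Inv-Gamma(5.6 + 5/2, 17.8 + 181.5350/2) = Inv-Gamma(8.10, 108.56750).
E[σ²|data] = β/(α−1) = 108.56750/7.10 = 15.2912.

15.2912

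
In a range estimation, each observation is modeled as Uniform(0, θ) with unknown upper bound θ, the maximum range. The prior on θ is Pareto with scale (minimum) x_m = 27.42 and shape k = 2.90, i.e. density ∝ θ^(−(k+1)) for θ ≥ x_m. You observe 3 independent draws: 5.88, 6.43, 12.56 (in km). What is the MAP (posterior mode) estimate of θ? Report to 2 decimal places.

A Pareto(scale x_m, shape k) prior on the upper bound θ of Uniform(0, θ) is conjugate: posterior is Pareto(max(x_m, max xᵢ), k + n).
Sample maximum = 12.56; prior scale x_m = 27.42 → posterior scale = max = 27.42.
Posterior shape = 2.90 + 3 = 5.90.
The Pareto density is decreasing on [x_m, ∞), so the mode is x_m = 27.42.

27.42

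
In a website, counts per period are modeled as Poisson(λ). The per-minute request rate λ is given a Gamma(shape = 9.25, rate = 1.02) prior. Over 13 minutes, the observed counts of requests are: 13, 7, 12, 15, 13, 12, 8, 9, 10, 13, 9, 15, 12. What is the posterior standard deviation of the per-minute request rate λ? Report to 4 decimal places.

0.8944

With a Gamma(shape α, rate β) prior, the Poisson likelihood is conjugate: the posterior is Gamma(α + ΣXᵢ, β + n).
Sum of counts S = 148 over n = 13 minutes.
Posterior: Gamma(α+S, β+n) = Gamma(9.25+148, 1.02+13) = Gamma(157.25, 14.02).
SD = √α/β = √157.25/14.02 = 0.8944.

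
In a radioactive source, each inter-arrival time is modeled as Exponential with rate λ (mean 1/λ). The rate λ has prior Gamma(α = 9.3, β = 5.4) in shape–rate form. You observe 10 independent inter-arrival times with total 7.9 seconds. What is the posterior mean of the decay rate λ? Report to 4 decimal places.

With a Gamma(shape α, rate β) prior on the exponential rate λ, the posterior after n observations with total T = Σxᵢ is Gamma(α+n, β+T).
Posterior: Gamma(9.3+10, 5.4+7.9) = Gamma(19.3, 13.3).
Posterior mean of λ = α/β = 19.3/13.3 = 1.4511.

1.4511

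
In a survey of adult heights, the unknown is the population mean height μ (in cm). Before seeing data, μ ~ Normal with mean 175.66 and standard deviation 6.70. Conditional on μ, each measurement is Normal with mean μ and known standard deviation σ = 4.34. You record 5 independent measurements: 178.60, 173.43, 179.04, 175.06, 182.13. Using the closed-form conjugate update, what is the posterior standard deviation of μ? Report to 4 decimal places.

1.8643

For Normal data with known variance σ², a Normal(μ₀, σ₀²) prior on μ is conjugate. Posterior precision = 1/σ₀² + n/σ²; posterior mean is the precision-weighted average of μ₀ and x̄.
σ₀² = 6.70² = 44.89, σ² = 4.34² = 18.8356; σ² + n·σ₀² = 18.8356 + 5·44.89 = 243.2856.
Posterior precision = 1/σ₀² + n/σ² = 1/44.89 + 5/18.8356 = (σ² + n·σ₀²)/(σ₀²σ²) = 243.2856/(44.89·18.8356); posterior variance σₙ² = σ₀²σ²/(σ² + n·σ₀²) = 44.89·18.8356/243.2856 = 3.475463.
Posterior SD = √σₙ² = √(44.89·18.8356/243.2856) = 1.8643.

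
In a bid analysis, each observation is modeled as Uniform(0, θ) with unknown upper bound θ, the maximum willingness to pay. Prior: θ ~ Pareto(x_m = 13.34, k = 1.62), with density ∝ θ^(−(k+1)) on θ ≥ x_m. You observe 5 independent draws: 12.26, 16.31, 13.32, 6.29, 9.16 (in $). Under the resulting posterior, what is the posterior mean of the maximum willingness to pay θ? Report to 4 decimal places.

A Pareto(scale x_m, shape k) prior on the upper bound θ of Uniform(0, θ) is conjugate: posterior is Pareto(max(x_m, max xᵢ), k + n).
Sample maximum = 16.31; prior scale x_m = 13.34 → posterior scale = max = 16.31.
Posterior shape = 1.62 + 5 = 6.62.
E[θ|data] = k·x_m/(k−1) = 6.62·16.31/5.62 = 19.2121.

19.2121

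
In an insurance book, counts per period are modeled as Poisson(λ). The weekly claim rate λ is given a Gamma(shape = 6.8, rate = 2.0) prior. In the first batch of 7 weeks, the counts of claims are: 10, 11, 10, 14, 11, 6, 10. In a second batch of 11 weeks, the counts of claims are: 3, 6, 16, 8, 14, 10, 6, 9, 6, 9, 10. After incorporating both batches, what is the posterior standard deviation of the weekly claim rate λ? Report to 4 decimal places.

With a Gamma(shape α, rate β) prior, the Poisson likelihood is conjugate: the posterior is Gamma(α + ΣXᵢ, β + n).
Batch 1: sum of counts S = 72 over n = 7 weeks.
After batch 1: Gamma(α+S, β+n) = Gamma(6.8+72, 2.0+7) = Gamma(78.8, 9.0).
Batch 2: sum of counts S = 97 over n = 11 weeks.
After batch 2: Gamma(α+S, β+n) = Gamma(78.8+97, 9.0+11) = Gamma(175.8, 20.0).
SD = √α/β = √175.8/20.0 = 0.6629.

0.6629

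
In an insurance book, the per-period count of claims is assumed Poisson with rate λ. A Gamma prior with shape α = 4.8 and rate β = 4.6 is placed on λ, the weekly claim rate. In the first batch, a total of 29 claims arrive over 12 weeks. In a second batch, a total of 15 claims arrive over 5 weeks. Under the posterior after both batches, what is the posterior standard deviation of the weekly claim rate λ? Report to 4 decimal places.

With a Gamma(shape α, rate β) prior, the Poisson likelihood is conjugate: the posterior is Gamma(α + ΣXᵢ, β + n).
After batch 1: Gamma(α+S, β+n) = Gamma(4.8+29, 4.6+12) = Gamma(33.8, 16.6).
After batch 2: Gamma(α+S, β+n) = Gamma(33.8+15, 16.6+5) = Gamma(48.8, 21.6).
SD = √α/β = √48.8/21.6 = 0.3234.

0.3234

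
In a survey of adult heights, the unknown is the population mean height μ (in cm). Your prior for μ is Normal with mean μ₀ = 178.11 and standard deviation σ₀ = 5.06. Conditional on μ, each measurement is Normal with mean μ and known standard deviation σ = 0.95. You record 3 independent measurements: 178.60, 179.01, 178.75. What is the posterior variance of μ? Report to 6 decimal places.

For Normal data with known variance σ², a Normal(μ₀, σ₀²) prior on μ is conjugate. Posterior precision = 1/σ₀² + n/σ²; posterior mean is the precision-weighted average of μ₀ and x̄.
σ₀² = 5.06² = 25.6036, σ² = 0.95² = 0.9025; σ² + n·σ₀² = 0.9025 + 3·25.6036 = 77.7133.
Posterior precision = 1/σ₀² + n/σ² = 1/25.6036 + 3/0.9025 = (σ² + n·σ₀²)/(σ₀²σ²) = 77.7133/(25.6036·0.9025); posterior variance σₙ² = σ₀²σ²/(σ² + n·σ₀²) = 25.6036·0.9025/77.7133 = 0.297340.

0.297340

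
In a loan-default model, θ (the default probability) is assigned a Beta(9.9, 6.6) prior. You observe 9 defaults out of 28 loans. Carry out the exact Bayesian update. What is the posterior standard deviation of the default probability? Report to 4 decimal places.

0.0733

The Beta prior is conjugate to a Binomial/Bernoulli likelihood; the update adds successes to α and failures to β.
Posterior: Beta(α+k, β+n−k) = Beta(9.9+9, 6.6+19) = Beta(18.9, 25.6).
Var = αβ/((α+β)²(α+β+1)) = 18.9·25.6/(44.5²·45.5) = 0.00536995; SD = √0.00536995 = 0.0733.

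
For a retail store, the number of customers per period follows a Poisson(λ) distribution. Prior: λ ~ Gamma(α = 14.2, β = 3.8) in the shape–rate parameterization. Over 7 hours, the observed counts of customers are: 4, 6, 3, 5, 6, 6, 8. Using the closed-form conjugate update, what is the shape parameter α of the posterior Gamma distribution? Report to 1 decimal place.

52.2

With a Gamma(shape α, rate β) prior, the Poisson likelihood is conjugate: the posterior is Gamma(α + ΣXᵢ, β + n).
Sum of counts S = 38 over n = 7 hours.
Posterior: Gamma(α+S, β+n) = Gamma(14.2+38, 3.8+7) = Gamma(52.2, 10.8).
Posterior α = 52.2.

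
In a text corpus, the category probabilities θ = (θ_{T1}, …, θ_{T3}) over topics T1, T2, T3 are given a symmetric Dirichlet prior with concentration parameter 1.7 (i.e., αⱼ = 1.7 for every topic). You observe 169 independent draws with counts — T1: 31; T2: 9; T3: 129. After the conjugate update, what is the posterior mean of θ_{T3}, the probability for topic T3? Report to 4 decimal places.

The Dirichlet prior is conjugate to the Multinomial likelihood: each posterior αⱼ = prior αⱼ + observed count nⱼ.
Posterior concentration: (32.7, 10.7, 130.7), total = 174.1.
E[θ_{T3}|data] = α_{T3}/Σα = 130.7/174.1 = 0.7507.

0.7507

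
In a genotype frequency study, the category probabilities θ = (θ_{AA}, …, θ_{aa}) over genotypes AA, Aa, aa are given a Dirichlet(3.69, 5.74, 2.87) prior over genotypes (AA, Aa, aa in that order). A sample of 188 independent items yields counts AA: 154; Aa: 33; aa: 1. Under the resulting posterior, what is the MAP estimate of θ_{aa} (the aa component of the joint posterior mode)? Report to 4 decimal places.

The Dirichlet prior is conjugate to the Multinomial likelihood: each posterior αⱼ = prior αⱼ + observed count nⱼ.
Posterior concentration: (157.69, 38.74, 3.87), total = 200.30.
Joint mode component: (α_{aa}−1)/(Σα−K) = 2.87/197.30 = 0.0145.

0.0145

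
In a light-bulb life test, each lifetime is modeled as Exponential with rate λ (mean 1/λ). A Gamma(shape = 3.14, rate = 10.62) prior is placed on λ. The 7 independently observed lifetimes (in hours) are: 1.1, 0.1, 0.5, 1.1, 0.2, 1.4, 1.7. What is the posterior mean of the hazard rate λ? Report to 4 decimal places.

0.6065

With a Gamma(shape α, rate β) prior on the exponential rate λ, the posterior after n observations with total T = Σxᵢ is Gamma(α+n, β+T).
Sum of observations T = 6.1 hours; n = 7.
Posterior: Gamma(3.14+7, 10.62+6.1) = Gamma(10.14, 16.72).
Posterior mean of λ = α/β = 10.14/16.72 = 0.6065.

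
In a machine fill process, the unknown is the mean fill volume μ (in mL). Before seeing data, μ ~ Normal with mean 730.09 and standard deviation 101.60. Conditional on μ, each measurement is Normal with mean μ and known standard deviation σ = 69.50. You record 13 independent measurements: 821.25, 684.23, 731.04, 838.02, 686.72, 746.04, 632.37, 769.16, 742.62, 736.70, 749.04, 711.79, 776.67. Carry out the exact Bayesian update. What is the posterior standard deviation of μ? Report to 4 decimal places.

18.9380

For Normal data with known variance σ², a Normal(μ₀, σ₀²) prior on μ is conjugate. Posterior precision = 1/σ₀² + n/σ²; posterior mean is the precision-weighted average of μ₀ and x̄.
σ₀² = 101.60² = 10322.56, σ² = 69.50² = 4830.25; σ² + n·σ₀² = 4830.25 + 13·10322.56 = 139023.53.
Posterior precision = 1/σ₀² + n/σ² = 1/10322.56 + 13/4830.25 = (σ² + n·σ₀²)/(σ₀²σ²) = 139023.53/(10322.56·4830.25); posterior variance σₙ² = σ₀²σ²/(σ² + n·σ₀²) = 10322.56·4830.25/139023.53 = 358.648248.
Posterior SD = √σₙ² = √(10322.56·4830.25/139023.53) = 18.9380.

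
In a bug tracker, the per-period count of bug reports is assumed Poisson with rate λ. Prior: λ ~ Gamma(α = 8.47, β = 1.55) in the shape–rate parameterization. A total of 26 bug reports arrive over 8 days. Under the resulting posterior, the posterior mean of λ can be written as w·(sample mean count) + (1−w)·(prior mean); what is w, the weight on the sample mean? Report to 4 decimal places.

0.8377

With a Gamma(shape α, rate β) prior, the Poisson likelihood is conjugate: the posterior is Gamma(α + ΣXᵢ, β + n).
Posterior mean = (α₀+S)/(β₀+n) = [n/(β₀+n)]·(S/n) + [β₀/(β₀+n)]·(α₀/β₀), so only n and β₀ enter the weight.
Weight on data w = n/(β₀+n) = 8/(1.55+8) = 8/9.55 = 0.8377.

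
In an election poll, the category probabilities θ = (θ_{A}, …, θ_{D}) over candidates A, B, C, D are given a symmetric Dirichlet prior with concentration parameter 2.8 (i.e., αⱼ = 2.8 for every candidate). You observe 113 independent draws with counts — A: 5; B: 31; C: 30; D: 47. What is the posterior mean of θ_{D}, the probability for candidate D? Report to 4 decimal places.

The Dirichlet prior is conjugate to the Multinomial likelihood: each posterior αⱼ = prior αⱼ + observed count nⱼ.
Posterior concentration: (7.8, 33.8, 32.8, 49.8), total = 124.2.
E[θ_{D}|data] = α_{D}/Σα = 49.8/124.2 = 0.4010.

0.4010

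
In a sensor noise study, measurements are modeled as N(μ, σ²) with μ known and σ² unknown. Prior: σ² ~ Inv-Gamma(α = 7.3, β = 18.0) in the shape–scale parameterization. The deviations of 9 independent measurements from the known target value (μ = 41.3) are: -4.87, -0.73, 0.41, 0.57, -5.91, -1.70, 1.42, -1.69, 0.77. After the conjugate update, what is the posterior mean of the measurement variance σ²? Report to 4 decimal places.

With known mean μ and an Inverse-Gamma(α, β) prior on σ², the Normal likelihood is conjugate: posterior is Inv-Gamma(α + n/2, β + Σ(xᵢ−μ)²/2).
Σ(xᵢ−μ)² = (-4.87)² + (-0.73)² + (0.41)² + (0.57)² + (-5.91)² + (-1.70)² + (1.42)² + (-1.69)² + (0.77)² = 68.0263.
Posterior: Inv-Gamma(7.3 + 9/2, 18.0 + 68.0263/2) = Inv-Gamma(11.80, 52.01315).
E[σ²|data] = β/(α−1) = 52.01315/10.80 = 4.8160.

4.8160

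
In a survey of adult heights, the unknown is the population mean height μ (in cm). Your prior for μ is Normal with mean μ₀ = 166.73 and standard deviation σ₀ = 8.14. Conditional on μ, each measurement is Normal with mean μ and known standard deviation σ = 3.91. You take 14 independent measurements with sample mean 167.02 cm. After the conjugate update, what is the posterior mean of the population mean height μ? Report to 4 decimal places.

For Normal data with known variance σ², a Normal(μ₀, σ₀²) prior on μ is conjugate. Posterior precision = 1/σ₀² + n/σ²; posterior mean is the precision-weighted average of μ₀ and x̄.
n·x̄ = 14·167.02 = 2338.28.
σ₀² = 8.14² = 66.2596, σ² = 3.91² = 15.2881; σ² + n·σ₀² = 15.2881 + 14·66.2596 = 942.9225.
Posterior mean = (μ₀/σ₀² + n·x̄/σ²)/(1/σ₀² + n/σ²) = (σ²·μ₀ + σ₀²·n·x̄)/(σ² + n·σ₀²) = (15.2881·166.73 + 66.2596·2338.28)/942.9225 = 157482.482401/942.9225 = 167.0153.

167.0153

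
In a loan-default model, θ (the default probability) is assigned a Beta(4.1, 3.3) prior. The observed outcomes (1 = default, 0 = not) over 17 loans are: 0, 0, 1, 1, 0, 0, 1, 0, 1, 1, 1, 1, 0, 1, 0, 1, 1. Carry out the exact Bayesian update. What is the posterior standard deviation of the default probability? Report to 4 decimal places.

The Beta prior is conjugate to a Binomial/Bernoulli likelihood; the update adds successes to α and failures to β.
Posterior: Beta(α+k, β+n−k) = Beta(4.1+10, 3.3+7) = Beta(14.1, 10.3).
Var = αβ/((α+β)²(α+β+1)) = 14.1·10.3/(24.4²·25.4) = 0.00960380; SD = √0.00960380 = 0.0980.

0.0980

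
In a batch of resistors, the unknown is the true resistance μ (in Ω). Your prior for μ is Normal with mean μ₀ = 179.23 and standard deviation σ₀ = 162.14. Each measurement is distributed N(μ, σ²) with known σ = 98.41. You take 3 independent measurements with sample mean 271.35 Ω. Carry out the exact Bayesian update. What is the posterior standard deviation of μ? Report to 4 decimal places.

53.6202

For Normal data with known variance σ², a Normal(μ₀, σ₀²) prior on μ is conjugate. Posterior precision = 1/σ₀² + n/σ²; posterior mean is the precision-weighted average of μ₀ and x̄.
σ₀² = 162.14² = 26289.3796, σ² = 98.41² = 9684.5281; σ² + n·σ₀² = 9684.5281 + 3·26289.3796 = 88552.6669.
Posterior precision = 1/σ₀² + n/σ² = 1/26289.3796 + 3/9684.5281 = (σ² + n·σ₀²)/(σ₀²σ²) = 88552.6669/(26289.3796·9684.5281); posterior variance σₙ² = σ₀²σ²/(σ² + n·σ₀²) = 26289.3796·9684.5281/88552.6669 = 2875.127812.
Posterior SD = √σₙ² = √(26289.3796·9684.5281/88552.6669) = 53.6202.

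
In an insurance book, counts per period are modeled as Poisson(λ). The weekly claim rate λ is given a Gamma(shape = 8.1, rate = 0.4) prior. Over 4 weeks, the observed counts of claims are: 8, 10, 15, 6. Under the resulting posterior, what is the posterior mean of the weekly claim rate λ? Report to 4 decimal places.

10.7045

With a Gamma(shape α, rate β) prior, the Poisson likelihood is conjugate: the posterior is Gamma(α + ΣXᵢ, β + n).
Sum of counts S = 39 over n = 4 weeks.
Posterior: Gamma(α+S, β+n) = Gamma(8.1+39, 0.4+4) = Gamma(47.1, 4.4).
Posterior mean = α/β = 47.1/4.4 = 10.7045.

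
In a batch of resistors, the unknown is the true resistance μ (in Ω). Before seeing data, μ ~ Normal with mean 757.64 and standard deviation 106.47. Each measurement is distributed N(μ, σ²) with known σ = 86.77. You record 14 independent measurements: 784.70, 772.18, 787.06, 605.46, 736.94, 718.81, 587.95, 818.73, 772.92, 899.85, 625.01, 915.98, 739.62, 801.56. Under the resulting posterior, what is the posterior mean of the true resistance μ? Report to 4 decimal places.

754.8993

For Normal data with known variance σ², a Normal(μ₀, σ₀²) prior on μ is conjugate. Posterior precision = 1/σ₀² + n/σ²; posterior mean is the precision-weighted average of μ₀ and x̄.
Σxᵢ = 784.70 + 772.18 + 787.06 + 605.46 + 736.94 + 718.81 + 587.95 + 818.73 + 772.92 + 899.85 + 625.01 + 915.98 + 739.62 + 801.56 = 10566.77, so n·x̄ = 10566.77.
σ₀² = 106.47² = 11335.8609, σ² = 86.77² = 7529.0329; σ² + n·σ₀² = 7529.0329 + 14·11335.8609 = 166231.0855.
Posterior mean = (μ₀/σ₀² + n·x̄/σ²)/(1/σ₀² + n/σ²) = (σ²·μ₀ + σ₀²·n·x̄)/(σ² + n·σ₀²) = (7529.0329·757.64 + 11335.8609·10566.77)/166231.0855 = 125487731.368649/166231.0855 = 754.8993.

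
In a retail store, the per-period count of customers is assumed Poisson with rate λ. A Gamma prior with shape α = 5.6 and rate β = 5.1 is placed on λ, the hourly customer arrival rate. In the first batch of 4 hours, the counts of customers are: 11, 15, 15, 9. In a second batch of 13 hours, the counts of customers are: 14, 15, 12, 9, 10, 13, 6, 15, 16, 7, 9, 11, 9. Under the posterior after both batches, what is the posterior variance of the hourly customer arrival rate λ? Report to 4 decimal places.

With a Gamma(shape α, rate β) prior, the Poisson likelihood is conjugate: the posterior is Gamma(α + ΣXᵢ, β + n).
Batch 1: sum of counts S = 50 over n = 4 hours.
After batch 1: Gamma(α+S, β+n) = Gamma(5.6+50, 5.1+4) = Gamma(55.6, 9.1).
Batch 2: sum of counts S = 146 over n = 13 hours.
After batch 2: Gamma(α+S, β+n) = Gamma(55.6+146, 9.1+13) = Gamma(201.6, 22.1).
Var = α/β² = 201.6/22.1² = 0.4128.

0.4128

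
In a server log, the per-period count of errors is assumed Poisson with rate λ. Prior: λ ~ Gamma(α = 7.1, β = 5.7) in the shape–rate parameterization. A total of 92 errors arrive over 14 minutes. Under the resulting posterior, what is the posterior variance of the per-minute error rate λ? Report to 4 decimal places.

0.2554

With a Gamma(shape α, rate β) prior, the Poisson likelihood is conjugate: the posterior is Gamma(α + ΣXᵢ, β + n).
Posterior: Gamma(α+S, β+n) = Gamma(7.1+92, 5.7+14) = Gamma(99.1, 19.7).
Var = α/β² = 99.1/19.7² = 0.2554.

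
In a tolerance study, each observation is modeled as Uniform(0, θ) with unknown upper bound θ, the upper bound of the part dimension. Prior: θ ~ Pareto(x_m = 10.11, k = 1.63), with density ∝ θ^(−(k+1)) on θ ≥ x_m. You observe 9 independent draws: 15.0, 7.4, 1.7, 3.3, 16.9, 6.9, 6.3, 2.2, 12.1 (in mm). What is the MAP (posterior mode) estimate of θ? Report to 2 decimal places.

16.90

A Pareto(scale x_m, shape k) prior on the upper bound θ of Uniform(0, θ) is conjugate: posterior is Pareto(max(x_m, max xᵢ), k + n).
Sample maximum = 16.9; prior scale x_m = 10.11 → posterior scale = max = 16.90.
Posterior shape = 1.63 + 9 = 10.63.
The Pareto density is decreasing on [x_m, ∞), so the mode is x_m = 16.90.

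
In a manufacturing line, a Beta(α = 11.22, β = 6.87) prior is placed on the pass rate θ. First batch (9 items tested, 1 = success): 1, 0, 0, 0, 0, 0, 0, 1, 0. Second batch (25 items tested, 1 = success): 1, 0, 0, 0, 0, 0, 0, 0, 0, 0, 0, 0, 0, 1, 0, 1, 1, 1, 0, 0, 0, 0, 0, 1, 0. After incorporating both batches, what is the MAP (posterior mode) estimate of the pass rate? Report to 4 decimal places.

The Beta prior is conjugate to a Binomial/Bernoulli likelihood; the update adds successes to α and failures to β.
After batch 1: Beta(11.22+2, 6.87+7) = Beta(13.22, 13.87).
After batch 2: Beta(13.22+6, 13.87+19) = Beta(19.22, 32.87).
Mode of Beta(a,b) for a,b>1 is (a−1)/(a+b−2) = 18.22/50.09 = 0.3637.

0.3637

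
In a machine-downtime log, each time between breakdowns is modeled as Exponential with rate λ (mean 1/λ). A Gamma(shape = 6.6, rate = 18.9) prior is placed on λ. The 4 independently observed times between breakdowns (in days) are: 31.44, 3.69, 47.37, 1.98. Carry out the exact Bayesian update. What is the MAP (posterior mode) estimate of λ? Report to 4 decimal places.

With a Gamma(shape α, rate β) prior on the exponential rate λ, the posterior after n observations with total T = Σxᵢ is Gamma(α+n, β+T).
Sum of observations T = 84.48 days; n = 4.
Posterior: Gamma(6.6+4, 18.9+84.48) = Gamma(10.6, 103.38).
Mode = (α−1)/β = 0.0929.

0.0929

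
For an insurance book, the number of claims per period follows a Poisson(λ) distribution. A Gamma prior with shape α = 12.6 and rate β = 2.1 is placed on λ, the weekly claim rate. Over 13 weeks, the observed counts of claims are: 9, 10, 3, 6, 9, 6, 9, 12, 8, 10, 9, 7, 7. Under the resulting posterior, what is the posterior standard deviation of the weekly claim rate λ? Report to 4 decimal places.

0.7182

With a Gamma(shape α, rate β) prior, the Poisson likelihood is conjugate: the posterior is Gamma(α + ΣXᵢ, β + n).
Sum of counts S = 105 over n = 13 weeks.
Posterior: Gamma(α+S, β+n) = Gamma(12.6+105, 2.1+13) = Gamma(117.6, 15.1).
SD = √α/β = √117.6/15.1 = 0.7182.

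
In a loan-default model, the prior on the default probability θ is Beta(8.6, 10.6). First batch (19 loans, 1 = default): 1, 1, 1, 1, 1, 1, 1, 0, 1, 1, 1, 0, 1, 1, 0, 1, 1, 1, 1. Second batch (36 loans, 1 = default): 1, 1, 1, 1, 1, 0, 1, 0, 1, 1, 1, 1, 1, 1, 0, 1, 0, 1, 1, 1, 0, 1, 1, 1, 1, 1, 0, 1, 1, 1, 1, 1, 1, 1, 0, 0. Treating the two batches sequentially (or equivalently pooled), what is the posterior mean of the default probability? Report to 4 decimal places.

0.7089

The Beta prior is conjugate to a Binomial/Bernoulli likelihood; the update adds successes to α and failures to β.
After batch 1: Beta(8.6+16, 10.6+3) = Beta(24.6, 13.6).
After batch 2: Beta(24.6+28, 13.6+8) = Beta(52.6, 21.6).
Posterior mean = α/(α+β) = 52.6/74.2 = 0.7089.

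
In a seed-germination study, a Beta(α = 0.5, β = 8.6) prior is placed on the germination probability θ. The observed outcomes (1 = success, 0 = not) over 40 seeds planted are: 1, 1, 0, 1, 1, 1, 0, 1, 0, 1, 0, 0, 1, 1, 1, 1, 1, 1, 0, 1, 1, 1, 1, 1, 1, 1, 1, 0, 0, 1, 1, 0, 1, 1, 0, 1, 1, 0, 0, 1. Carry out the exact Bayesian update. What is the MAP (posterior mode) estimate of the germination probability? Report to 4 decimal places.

0.5839

The Beta prior is conjugate to a Binomial/Bernoulli likelihood; the update adds successes to α and failures to β.
Posterior: Beta(α+k, β+n−k) = Beta(0.5+28, 8.6+12) = Beta(28.5, 20.6).
Mode of Beta(a,b) for a,b>1 is (a−1)/(a+b−2) = 27.5/47.1 = 0.5839.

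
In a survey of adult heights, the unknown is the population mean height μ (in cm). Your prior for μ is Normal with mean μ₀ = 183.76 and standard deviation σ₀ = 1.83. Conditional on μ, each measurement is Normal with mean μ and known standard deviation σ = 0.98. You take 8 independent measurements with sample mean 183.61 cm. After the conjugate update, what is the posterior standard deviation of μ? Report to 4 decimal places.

For Normal data with known variance σ², a Normal(μ₀, σ₀²) prior on μ is conjugate. Posterior precision = 1/σ₀² + n/σ²; posterior mean is the precision-weighted average of μ₀ and x̄.
σ₀² = 1.83² = 3.3489, σ² = 0.98² = 0.9604; σ² + n·σ₀² = 0.9604 + 8·3.3489 = 27.7516.
Posterior precision = 1/σ₀² + n/σ² = 1/3.3489 + 8/0.9604 = (σ² + n·σ₀²)/(σ₀²σ²) = 27.7516/(3.3489·0.9604); posterior variance σₙ² = σ₀²σ²/(σ² + n·σ₀²) = 3.3489·0.9604/27.7516 = 0.115895.
Posterior SD = √σₙ² = √(3.3489·0.9604/27.7516) = 0.3404.

0.3404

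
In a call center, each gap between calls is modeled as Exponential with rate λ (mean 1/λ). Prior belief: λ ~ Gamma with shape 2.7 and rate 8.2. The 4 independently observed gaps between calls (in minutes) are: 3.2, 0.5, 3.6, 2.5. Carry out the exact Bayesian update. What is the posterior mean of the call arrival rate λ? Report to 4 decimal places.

With a Gamma(shape α, rate β) prior on the exponential rate λ, the posterior after n observations with total T = Σxᵢ is Gamma(α+n, β+T).
Sum of observations T = 9.8 minutes; n = 4.
Posterior: Gamma(2.7+4, 8.2+9.8) = Gamma(6.7, 18.0).
Posterior mean of λ = α/β = 6.7/18.0 = 0.3722.

0.3722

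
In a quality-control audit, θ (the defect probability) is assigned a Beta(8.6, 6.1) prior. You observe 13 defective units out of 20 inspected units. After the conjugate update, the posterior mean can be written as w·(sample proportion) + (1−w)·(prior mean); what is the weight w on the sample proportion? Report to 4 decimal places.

0.5764

The Beta prior is conjugate to a Binomial/Bernoulli likelihood; the update adds successes to α and failures to β.
Posterior mean = (α₀+k)/(α₀+β₀+n) = [n/(α₀+β₀+n)]·(k/n) + [(α₀+β₀)/(α₀+β₀+n)]·α₀/(α₀+β₀), so only n and the prior enter the weight.
The weight on the data is w = n/(α₀+β₀+n) = 20/(8.6+6.1+20) = 20/34.7 = 0.5764.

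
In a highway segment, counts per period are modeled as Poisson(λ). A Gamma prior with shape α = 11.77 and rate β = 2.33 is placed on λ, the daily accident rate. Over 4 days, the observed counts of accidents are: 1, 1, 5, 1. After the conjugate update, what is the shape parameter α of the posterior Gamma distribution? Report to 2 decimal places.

With a Gamma(shape α, rate β) prior, the Poisson likelihood is conjugate: the posterior is Gamma(α + ΣXᵢ, β + n).
Sum of counts S = 8 over n = 4 days.
Posterior: Gamma(α+S, β+n) = Gamma(11.77+8, 2.33+4) = Gamma(19.77, 6.33).
Posterior α = 19.77.

19.77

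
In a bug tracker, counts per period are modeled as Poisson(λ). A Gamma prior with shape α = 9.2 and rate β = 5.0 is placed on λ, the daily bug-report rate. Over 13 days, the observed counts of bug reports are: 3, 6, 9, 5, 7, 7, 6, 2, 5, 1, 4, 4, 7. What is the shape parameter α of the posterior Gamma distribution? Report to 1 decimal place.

75.2

With a Gamma(shape α, rate β) prior, the Poisson likelihood is conjugate: the posterior is Gamma(α + ΣXᵢ, β + n).
Sum of counts S = 66 over n = 13 days.
Posterior: Gamma(α+S, β+n) = Gamma(9.2+66, 5.0+13) = Gamma(75.2, 18.0).
Posterior α = 75.2.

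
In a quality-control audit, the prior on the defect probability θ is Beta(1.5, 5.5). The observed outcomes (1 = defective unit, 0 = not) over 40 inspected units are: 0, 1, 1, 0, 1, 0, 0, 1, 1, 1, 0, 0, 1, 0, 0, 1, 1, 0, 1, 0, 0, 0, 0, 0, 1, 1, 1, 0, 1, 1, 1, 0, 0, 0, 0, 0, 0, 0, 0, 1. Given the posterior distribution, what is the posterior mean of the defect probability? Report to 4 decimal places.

0.3936

The Beta prior is conjugate to a Binomial/Bernoulli likelihood; the update adds successes to α and failures to β.
Posterior: Beta(α+k, β+n−k) = Beta(1.5+17, 5.5+23) = Beta(18.5, 28.5).
Posterior mean = α/(α+β) = 18.5/47.0 = 0.3936.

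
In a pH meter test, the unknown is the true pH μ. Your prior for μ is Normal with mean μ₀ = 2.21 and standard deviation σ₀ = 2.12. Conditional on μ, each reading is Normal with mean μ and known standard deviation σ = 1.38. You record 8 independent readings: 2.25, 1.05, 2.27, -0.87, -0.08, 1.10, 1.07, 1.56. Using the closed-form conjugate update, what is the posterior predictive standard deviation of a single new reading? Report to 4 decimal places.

1.4596

For Normal data with known variance σ², a Normal(μ₀, σ₀²) prior on μ is conjugate. Posterior precision = 1/σ₀² + n/σ²; posterior mean is the precision-weighted average of μ₀ and x̄.
σ₀² = 2.12² = 4.4944, σ² = 1.38² = 1.9044; σ² + n·σ₀² = 1.9044 + 8·4.4944 = 37.8596.
Posterior precision = 1/σ₀² + n/σ² = 1/4.4944 + 8/1.9044 = (σ² + n·σ₀²)/(σ₀²σ²) = 37.8596/(4.4944·1.9044); posterior variance σₙ² = σ₀²σ²/(σ² + n·σ₀²) = 4.4944·1.9044/37.8596 = 0.226076.
Predictive variance for one new observation = σₙ² + σ² = 4.4944·1.9044/37.8596 + 1.9044 = σ²·(σ₀² + 37.8596)/37.8596 = 1.9044·42.354/37.8596 = 2.130476; SD = √(1.9044·42.354/37.8596) = 1.4596.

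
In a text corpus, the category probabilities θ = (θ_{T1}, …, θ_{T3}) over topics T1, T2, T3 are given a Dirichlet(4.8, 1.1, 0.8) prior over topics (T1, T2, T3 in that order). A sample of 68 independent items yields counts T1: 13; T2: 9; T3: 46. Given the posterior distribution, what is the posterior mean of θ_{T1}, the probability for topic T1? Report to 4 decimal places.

The Dirichlet prior is conjugate to the Multinomial likelihood: each posterior αⱼ = prior αⱼ + observed count nⱼ.
Posterior concentration: (17.8, 10.1, 46.8), total = 74.7.
E[θ_{T1}|data] = α_{T1}/Σα = 17.8/74.7 = 0.2383.

0.2383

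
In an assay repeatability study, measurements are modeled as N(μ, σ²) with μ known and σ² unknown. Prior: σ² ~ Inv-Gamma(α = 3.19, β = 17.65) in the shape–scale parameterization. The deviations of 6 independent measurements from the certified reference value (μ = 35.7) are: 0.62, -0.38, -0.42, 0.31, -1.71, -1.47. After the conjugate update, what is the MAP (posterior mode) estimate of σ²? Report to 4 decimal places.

With known mean μ and an Inverse-Gamma(α, β) prior on σ², the Normal likelihood is conjugate: posterior is Inv-Gamma(α + n/2, β + Σ(xᵢ−μ)²/2).
Σ(xᵢ−μ)² = (0.62)² + (-0.38)² + (-0.42)² + (0.31)² + (-1.71)² + (-1.47)² = 5.8863.
Posterior: Inv-Gamma(3.19 + 6/2, 17.65 + 5.8863/2) = Inv-Gamma(6.19, 20.59315).
Mode = β/(α+1) = 20.59315/7.19 = 2.8641.

2.8641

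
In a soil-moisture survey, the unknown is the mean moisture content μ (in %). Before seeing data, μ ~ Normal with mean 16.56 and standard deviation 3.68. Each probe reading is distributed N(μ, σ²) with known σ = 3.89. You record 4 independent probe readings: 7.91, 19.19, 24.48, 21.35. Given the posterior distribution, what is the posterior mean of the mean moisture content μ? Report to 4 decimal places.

17.8673

For Normal data with known variance σ², a Normal(μ₀, σ₀²) prior on μ is conjugate. Posterior precision = 1/σ₀² + n/σ²; posterior mean is the precision-weighted average of μ₀ and x̄.
Σxᵢ = 7.91 + 19.19 + 24.48 + 21.35 = 72.93, so n·x̄ = 72.93.
σ₀² = 3.68² = 13.5424, σ² = 3.89² = 15.1321; σ² + n·σ₀² = 15.1321 + 4·13.5424 = 69.3017.
Posterior mean = (μ₀/σ₀² + n·x̄/σ²)/(1/σ₀² + n/σ²) = (σ²·μ₀ + σ₀²·n·x̄)/(σ² + n·σ₀²) = (15.1321·16.56 + 13.5424·72.93)/69.3017 = 1238.234808/69.3017 = 17.8673.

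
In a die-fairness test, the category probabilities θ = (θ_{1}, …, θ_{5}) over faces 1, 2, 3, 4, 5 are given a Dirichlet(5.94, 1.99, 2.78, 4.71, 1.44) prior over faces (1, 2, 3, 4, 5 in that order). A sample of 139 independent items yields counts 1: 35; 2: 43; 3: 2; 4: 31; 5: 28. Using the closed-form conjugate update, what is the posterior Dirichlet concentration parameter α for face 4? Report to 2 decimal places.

The Dirichlet prior is conjugate to the Multinomial likelihood: each posterior αⱼ = prior αⱼ + observed count nⱼ.
Posterior concentration: (40.94, 44.99, 4.78, 35.71, 29.44), total = 155.86.
α_{4} = 4.71 + 31 = 35.71.

35.71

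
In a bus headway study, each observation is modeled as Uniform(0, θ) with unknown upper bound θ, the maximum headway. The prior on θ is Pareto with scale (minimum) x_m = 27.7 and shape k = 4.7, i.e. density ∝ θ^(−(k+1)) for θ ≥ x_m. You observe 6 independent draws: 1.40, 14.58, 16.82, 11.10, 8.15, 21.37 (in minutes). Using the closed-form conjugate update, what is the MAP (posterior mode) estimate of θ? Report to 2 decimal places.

A Pareto(scale x_m, shape k) prior on the upper bound θ of Uniform(0, θ) is conjugate: posterior is Pareto(max(x_m, max xᵢ), k + n).
Sample maximum = 21.37; prior scale x_m = 27.7 → posterior scale = max = 27.70.
Posterior shape = 4.7 + 6 = 10.7.
The Pareto density is decreasing on [x_m, ∞), so the mode is x_m = 27.70.

27.70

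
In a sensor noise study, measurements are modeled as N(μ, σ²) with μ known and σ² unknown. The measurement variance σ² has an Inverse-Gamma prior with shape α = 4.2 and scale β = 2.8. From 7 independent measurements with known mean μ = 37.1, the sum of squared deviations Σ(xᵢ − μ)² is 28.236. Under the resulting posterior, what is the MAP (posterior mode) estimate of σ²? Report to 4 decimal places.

With known mean μ and an Inverse-Gamma(α, β) prior on σ², the Normal likelihood is conjugate: posterior is Inv-Gamma(α + n/2, β + Σ(xᵢ−μ)²/2).
Posterior: Inv-Gamma(4.2 + 7/2, 2.8 + 28.236/2) = Inv-Gamma(7.70, 16.9180).
Mode = β/(α+1) = 16.9180/8.70 = 1.9446.

1.9446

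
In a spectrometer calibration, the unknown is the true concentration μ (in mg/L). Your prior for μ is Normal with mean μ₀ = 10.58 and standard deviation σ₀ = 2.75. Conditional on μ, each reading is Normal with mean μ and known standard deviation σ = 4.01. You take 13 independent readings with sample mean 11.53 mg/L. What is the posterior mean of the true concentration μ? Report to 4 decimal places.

11.3965

For Normal data with known variance σ², a Normal(μ₀, σ₀²) prior on μ is conjugate. Posterior precision = 1/σ₀² + n/σ²; posterior mean is the precision-weighted average of μ₀ and x̄.
n·x̄ = 13·11.53 = 149.89.
σ₀² = 2.75² = 7.5625, σ² = 4.01² = 16.0801; σ² + n·σ₀² = 16.0801 + 13·7.5625 = 114.3926.
Posterior mean = (μ₀/σ₀² + n·x̄/σ²)/(1/σ₀² + n/σ²) = (σ²·μ₀ + σ₀²·n·x̄)/(σ² + n·σ₀²) = (16.0801·10.58 + 7.5625·149.89)/114.3926 = 1303.670583/114.3926 = 11.3965.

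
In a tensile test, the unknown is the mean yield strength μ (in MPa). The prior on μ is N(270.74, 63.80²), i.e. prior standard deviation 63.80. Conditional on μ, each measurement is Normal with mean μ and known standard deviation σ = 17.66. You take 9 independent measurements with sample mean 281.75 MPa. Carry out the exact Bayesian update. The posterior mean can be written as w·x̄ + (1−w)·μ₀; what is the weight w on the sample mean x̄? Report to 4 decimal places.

0.9916

For Normal data with known variance σ², a Normal(μ₀, σ₀²) prior on μ is conjugate. Posterior precision = 1/σ₀² + n/σ²; posterior mean is the precision-weighted average of μ₀ and x̄.
σ₀² = 63.80² = 4070.44, σ² = 17.66² = 311.8756. Prior precision 1/σ₀² = 1/4070.44; data precision n/σ² = 9/311.8756.
w = (n/σ²)/(1/σ₀² + n/σ²) = n·σ₀²/(σ² + n·σ₀²) = 9·4070.44/(311.8756 + 9·4070.44) = 36633.96/36945.8356 = 0.9916.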